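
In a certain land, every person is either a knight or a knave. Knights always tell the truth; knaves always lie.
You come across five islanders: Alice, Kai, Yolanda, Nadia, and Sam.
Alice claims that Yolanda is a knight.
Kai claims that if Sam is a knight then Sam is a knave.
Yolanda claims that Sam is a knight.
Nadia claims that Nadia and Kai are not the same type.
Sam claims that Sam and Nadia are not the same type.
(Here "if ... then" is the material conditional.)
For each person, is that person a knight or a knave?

Suppose Alice is a knave. Then Alice's statement "Yolanda is a knight" would have to be false. Checking the 16 ways to assign the others, none is consistent with every speaker.
(For instance, with Kai=knave, Yolanda=knight, Nadia=knave, Sam=knight, Alice's claim "Yolanda is a knight" comes out true where it would need to be false.)
So Alice must be a knight, making "Yolanda is a knight" true. Taking Alice=knight, Kai=knave, Yolanda=knight, Nadia=knave, Sam=knight, each remaining statement checks out:
  Kai (knave): "if Sam is a knight then Sam is a knave" — false. ✓
  Yolanda (knight): "Sam is a knight" — true. ✓
  Nadia (knave): "Nadia and Kai are not the same type" — false. ✓
  Sam (knight): "Sam and Nadia are not the same type" — true. ✓
This is the unique consistent assignment.

Alice is a knight, Kai is a knave, Yolanda is a knight, Nadia is a knave, and Sam is a knight.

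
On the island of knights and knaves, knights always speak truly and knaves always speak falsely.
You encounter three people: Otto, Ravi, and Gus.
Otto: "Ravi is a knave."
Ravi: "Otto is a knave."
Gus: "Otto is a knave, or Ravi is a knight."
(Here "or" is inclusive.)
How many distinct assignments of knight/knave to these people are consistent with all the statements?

2

Consistent assignments:
  Otto=knight, Ravi=knave, Gus=knave
  Otto=knave, Ravi=knight, Gus=knight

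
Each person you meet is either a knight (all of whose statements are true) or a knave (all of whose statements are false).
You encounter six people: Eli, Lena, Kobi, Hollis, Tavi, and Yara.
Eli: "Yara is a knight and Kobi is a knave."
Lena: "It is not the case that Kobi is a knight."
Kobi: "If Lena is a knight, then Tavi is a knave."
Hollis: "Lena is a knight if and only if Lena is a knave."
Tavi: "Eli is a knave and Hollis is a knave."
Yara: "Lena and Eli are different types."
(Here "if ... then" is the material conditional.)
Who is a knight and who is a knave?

Knights: Kobi and Tavi. Knaves: Eli, Lena, Hollis, and Yara.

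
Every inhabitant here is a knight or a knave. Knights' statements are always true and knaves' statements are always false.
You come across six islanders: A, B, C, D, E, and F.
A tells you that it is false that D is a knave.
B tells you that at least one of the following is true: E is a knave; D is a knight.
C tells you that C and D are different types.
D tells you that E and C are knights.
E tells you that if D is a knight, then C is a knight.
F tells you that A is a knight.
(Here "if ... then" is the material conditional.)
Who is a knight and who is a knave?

A is a knave, so "it is false that D is a knave" must be False — and it is.
Since B is a knave, "at least one of the following is true: E is a knave; D is a knight" needs to be False, which holds.
C is a knave, so "C and D are different types" must be False — and it is.
As a knave, D's statement "E and C are knights" should be False; it is.
E is a knight; "if D is a knight, then C is a knight" is true, as required.
Since F is a knave, "A is a knight" needs to be False, which holds.

A is a knave, B is a knave, C is a knave, D is a knave, E is a knight, and F is a knave.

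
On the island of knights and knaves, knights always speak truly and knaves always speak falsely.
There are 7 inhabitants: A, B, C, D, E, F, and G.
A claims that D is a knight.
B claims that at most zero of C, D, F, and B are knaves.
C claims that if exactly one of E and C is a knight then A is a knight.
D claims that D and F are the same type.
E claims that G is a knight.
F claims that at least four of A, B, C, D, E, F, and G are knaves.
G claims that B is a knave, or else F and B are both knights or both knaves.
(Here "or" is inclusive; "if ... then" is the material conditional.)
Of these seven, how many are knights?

3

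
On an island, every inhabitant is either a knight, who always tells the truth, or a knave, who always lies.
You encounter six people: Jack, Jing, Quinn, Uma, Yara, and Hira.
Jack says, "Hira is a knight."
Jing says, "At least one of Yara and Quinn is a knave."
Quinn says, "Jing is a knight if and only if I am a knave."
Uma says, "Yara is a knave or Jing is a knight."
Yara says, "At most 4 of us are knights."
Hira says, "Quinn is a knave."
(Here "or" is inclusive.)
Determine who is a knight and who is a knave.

Jack is a knave, Jing is a knave, Quinn is a knight, Uma is a knave, Yara is a knight, and Hira is a knave.

Jack is a knave, so "Hira is a knight" must be false — and it is.
Jing is a knave; "at least one of Yara and Quinn is a knave" is false, as required.
Quinn is a knight; "Jing is a knight if and only if I am a knave" is true, as required.
Since Uma is a knave, "Yara is a knave or Jing is a knight" needs to be false, which holds.
Since Yara is a knight, "at most 4 of us are knights" needs to be true, which holds.
Hira is a knave; "Quinn is a knave" is false, as required.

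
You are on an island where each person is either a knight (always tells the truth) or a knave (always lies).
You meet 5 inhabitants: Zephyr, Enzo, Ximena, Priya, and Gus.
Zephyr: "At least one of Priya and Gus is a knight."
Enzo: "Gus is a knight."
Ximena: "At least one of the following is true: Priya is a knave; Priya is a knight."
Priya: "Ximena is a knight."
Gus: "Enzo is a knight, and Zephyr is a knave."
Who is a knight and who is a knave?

Zephyr is a knight, so "at least one of Priya and Gus is a knight" must be true — and it is.
Enzo is a knave, so "Gus is a knight" must be False — and it is.
Ximena is a knight, and the claim "at least one of the following is true: Priya is a knave; Priya is a knight" is indeed true.
Since Priya is a knight, "Ximena is a knight" needs to be true, which holds.
Gus is a knave, and the claim "Enzo is a knight, and Zephyr is a knave" is indeed False.

Zephyr is a knight, Enzo is a knave, Ximena is a knight, Priya is a knight, and Gus is a knave.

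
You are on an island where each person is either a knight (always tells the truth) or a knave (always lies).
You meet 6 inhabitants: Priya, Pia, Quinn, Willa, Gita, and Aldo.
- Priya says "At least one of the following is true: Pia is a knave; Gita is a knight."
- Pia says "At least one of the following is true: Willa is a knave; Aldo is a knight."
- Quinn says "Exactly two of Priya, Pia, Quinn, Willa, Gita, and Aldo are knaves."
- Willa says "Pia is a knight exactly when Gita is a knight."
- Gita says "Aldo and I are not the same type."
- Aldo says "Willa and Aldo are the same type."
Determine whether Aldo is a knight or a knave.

Aldo is a knave.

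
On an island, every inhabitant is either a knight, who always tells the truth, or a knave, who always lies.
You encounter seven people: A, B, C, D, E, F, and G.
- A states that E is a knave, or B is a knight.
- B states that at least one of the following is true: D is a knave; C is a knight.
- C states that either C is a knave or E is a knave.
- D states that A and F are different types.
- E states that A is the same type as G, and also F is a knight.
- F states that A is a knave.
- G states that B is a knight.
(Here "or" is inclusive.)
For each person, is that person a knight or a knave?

A is a knight, B is a knight, C is a knight, D is a knight, E is a knave, F is a knave, and G is a knight.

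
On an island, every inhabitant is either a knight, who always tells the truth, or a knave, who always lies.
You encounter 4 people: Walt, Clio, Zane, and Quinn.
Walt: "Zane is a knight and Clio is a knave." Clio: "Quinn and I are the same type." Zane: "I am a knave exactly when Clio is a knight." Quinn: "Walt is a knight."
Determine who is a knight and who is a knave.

Walt is a knight, Clio is a knave, Zane is a knight, and Quinn is a knight.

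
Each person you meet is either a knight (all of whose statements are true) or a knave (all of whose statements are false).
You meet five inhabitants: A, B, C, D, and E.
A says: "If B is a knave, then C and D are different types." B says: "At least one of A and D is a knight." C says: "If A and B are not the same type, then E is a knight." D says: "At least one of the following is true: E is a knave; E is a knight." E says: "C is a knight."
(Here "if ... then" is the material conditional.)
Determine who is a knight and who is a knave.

Suppose A is a knave. Then A's statement "if B is a knave, then C and D are different types" would have to be false. Checking the 16 ways to assign the others, none is consistent with every speaker.
(For instance, with B=knight, C=knight, D=knight, E=knight, A's claim "if B is a knave, then C and D are different types" comes out true where it would need to be false.)
So A must be a knight, making "if B is a knave, then C and D are different types" true. Taking A=knight, B=knight, C=knight, D=knight, E=knight, each remaining statement checks out:
  B (knight): "at least one of A and D is a knight" — true. ✓
  C (knight): "if A and B are not the same type, then E is a knight" — true. ✓
  D (knight): "at least one of the following is true: E is a knave; E is a knight" — true. ✓
  E (knight): "C is a knight" — true. ✓
This is the unique consistent assignment.

Knights: A, B, C, D, and E. Knaves: none.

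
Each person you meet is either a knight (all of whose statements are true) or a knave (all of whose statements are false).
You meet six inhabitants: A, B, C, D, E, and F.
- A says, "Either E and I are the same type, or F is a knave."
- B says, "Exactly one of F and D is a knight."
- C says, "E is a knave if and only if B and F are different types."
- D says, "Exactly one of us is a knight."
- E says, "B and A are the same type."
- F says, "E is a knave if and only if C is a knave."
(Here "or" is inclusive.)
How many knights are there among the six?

5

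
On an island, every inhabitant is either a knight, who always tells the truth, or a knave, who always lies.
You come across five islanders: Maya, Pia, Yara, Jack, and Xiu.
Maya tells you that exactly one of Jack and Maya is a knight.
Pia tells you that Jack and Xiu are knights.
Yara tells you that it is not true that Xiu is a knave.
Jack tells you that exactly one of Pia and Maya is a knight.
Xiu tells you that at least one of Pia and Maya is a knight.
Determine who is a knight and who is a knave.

Maya is a knave; "exactly one of Jack and Maya is a knight" is False, as required.
As a knave, Pia's statement "Jack and Xiu are knights" should be False; it is.
Yara is a knave, so "it is not true that Xiu is a knave" must be False — and it is.
Since Jack is a knave, "exactly one of Pia and Maya is a knight" needs to be False, which holds.
As a knave, Xiu's statement "at least one of Pia and Maya is a knight" should be False; it is.

Maya is a knave, Pia is a knave, Yara is a knave, Jack is a knave, and Xiu is a knave.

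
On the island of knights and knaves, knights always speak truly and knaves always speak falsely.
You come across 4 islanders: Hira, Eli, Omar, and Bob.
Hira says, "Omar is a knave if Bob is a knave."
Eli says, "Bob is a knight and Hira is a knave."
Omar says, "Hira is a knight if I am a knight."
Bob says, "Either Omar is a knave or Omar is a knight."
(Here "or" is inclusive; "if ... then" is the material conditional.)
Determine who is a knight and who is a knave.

Hira is a knight; "Omar is a knave if Bob is a knave" is True, as required.
Eli is a knave, and the claim "Bob is a knight and Hira is a knave" is indeed False.
Since Omar is a knight, "Hira is a knight if I am a knight" needs to be True, which holds.
As a knight, Bob's statement "either Omar is a knave or Omar is a knight" should be True; it is.

Knights: Hira, Omar, and Bob. Knaves: Eli.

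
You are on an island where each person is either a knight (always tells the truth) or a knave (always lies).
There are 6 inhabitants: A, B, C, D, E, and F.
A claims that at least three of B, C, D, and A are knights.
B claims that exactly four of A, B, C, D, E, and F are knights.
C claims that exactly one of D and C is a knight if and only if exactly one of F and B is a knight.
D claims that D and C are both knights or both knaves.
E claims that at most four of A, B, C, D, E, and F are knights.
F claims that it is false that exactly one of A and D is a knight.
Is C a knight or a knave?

C is a knight.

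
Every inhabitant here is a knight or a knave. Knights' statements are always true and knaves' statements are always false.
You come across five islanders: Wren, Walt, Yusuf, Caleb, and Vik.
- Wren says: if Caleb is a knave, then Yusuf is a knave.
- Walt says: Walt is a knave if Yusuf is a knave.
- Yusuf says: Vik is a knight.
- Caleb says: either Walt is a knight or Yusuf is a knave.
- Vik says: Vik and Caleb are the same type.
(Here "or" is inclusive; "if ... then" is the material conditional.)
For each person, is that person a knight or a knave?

Wren is a knight, Walt is a knight, Yusuf is a knight, Caleb is a knight, and Vik is a knight.

Suppose Wren is a knave. Then Wren's statement "if Caleb is a knave, then Yusuf is a knave" would have to be false. Checking the 16 ways to assign the others, none is consistent with every speaker.
(For instance, with Walt=knight, Yusuf=knight, Caleb=knight, Vik=knight, Wren's claim "if Caleb is a knave, then Yusuf is a knave" comes out true where it would need to be false.)
So Wren must be a knight, making "if Caleb is a knave, then Yusuf is a knave" true. Taking Wren=knight, Walt=knight, Yusuf=knight, Caleb=knight, Vik=knight, each remaining statement checks out:
  Walt (knight): "Walt is a knave if Yusuf is a knave" — true. ✓
  Yusuf (knight): "Vik is a knight" — true. ✓
  Caleb (knight): "either Walt is a knight or Yusuf is a knave" — true. ✓
  Vik (knight): "Vik and Caleb are the same type" — true. ✓
This is the unique consistent assignment.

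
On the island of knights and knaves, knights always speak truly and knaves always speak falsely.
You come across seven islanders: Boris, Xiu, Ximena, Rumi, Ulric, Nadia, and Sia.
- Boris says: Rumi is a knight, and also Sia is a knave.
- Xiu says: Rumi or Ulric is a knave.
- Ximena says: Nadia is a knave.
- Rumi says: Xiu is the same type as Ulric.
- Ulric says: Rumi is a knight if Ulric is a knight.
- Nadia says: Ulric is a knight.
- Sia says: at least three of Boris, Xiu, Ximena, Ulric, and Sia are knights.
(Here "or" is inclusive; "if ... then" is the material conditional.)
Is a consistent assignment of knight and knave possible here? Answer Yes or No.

No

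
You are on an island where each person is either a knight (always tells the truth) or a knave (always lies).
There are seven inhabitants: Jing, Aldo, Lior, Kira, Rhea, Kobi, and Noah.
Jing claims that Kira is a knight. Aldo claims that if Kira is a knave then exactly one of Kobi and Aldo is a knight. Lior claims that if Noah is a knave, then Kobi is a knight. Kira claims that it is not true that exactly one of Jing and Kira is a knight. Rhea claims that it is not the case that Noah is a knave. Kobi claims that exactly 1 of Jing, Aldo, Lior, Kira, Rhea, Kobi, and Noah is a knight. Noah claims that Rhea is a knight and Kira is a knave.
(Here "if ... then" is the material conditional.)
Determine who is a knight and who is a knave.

Jing (knight): "Kira is a knight" — True. ✓
Since Aldo is a knight, "if Kira is a knave then exactly one of Kobi and Aldo is a knight" needs to be True, which holds.
Lior is a knave; "if Noah is a knave, then Kobi is a knight" is False, as required.
Kira is a knight; "it is not true that exactly one of Jing and Kira is a knight" is True, as required.
Rhea is a knave; "it is not the case that Noah is a knave" is False, as required.
As a knave, Kobi's statement "exactly 1 of Jing, Aldo, Lior, Kira, Rhea, Kobi, and Noah is a knight" should be False; it is.
Noah is a knave; "Rhea is a knight and Kira is a knave" is False, as required.

Jing is a knight, Aldo is a knight, Lior is a knave, Kira is a knight, Rhea is a knave, Kobi is a knave, and Noah is a knave.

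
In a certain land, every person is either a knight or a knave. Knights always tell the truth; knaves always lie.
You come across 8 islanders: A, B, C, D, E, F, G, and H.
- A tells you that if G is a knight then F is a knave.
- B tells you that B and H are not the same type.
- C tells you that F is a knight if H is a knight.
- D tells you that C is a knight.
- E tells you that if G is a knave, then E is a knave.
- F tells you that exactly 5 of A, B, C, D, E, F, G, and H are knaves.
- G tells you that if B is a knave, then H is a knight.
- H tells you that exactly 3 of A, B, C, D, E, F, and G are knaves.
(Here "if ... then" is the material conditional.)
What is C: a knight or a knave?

C is a knight.

Consistent assignments: {A=knight, B=knight, C=knight, D=knight, E=knight, F=knave, G=knight, H=knave}
In every consistent assignment, C is a knight.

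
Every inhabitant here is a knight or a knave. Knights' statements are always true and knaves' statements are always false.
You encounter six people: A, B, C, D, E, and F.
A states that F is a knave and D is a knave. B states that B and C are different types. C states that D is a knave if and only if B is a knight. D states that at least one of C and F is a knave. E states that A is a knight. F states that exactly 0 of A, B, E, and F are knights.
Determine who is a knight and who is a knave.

A is a knave, B is a knight, C is a knave, D is a knight, E is a knave, and F is a knave.

A is a knave, and the claim "F is a knave and D is a knave" is indeed false.
B is a knight, and the claim "B and C are different types" is indeed true.
Since C is a knave, "D is a knave if and only if B is a knight" needs to be false, which holds.
D (knight): "at least one of C and F is a knave" — true. ✓
E is a knave, so "A is a knight" must be false — and it is.
F is a knave, so "exactly 0 of A, B, E, and F are knights" must be false — and it is.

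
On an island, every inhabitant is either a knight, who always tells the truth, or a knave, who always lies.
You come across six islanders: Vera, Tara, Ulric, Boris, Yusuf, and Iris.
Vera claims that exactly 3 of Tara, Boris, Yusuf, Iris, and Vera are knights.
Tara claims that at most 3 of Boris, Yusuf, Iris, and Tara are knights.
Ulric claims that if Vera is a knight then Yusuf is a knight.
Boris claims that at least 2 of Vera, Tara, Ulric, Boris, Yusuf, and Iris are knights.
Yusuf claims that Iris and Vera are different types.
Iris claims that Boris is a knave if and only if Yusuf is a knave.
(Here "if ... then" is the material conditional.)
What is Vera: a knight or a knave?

Vera is a knave.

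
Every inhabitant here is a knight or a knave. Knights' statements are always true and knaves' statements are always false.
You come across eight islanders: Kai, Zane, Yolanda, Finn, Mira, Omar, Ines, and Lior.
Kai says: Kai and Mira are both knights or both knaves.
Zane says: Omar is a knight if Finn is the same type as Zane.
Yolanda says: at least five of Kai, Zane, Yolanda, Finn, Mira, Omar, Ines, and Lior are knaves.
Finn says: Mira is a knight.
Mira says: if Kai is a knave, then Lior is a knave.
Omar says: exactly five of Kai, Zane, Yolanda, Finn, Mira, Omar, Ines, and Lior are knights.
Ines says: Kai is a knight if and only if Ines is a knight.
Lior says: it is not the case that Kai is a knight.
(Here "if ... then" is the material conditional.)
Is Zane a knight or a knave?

Zane is a knight.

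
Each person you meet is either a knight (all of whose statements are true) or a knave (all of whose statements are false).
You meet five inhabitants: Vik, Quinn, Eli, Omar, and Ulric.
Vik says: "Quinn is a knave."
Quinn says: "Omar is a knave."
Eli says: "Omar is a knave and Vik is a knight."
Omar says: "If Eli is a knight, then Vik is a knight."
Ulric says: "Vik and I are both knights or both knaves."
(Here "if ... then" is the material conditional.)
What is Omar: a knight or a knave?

Consistent assignments: {Vik=knight, Quinn=knave, Eli=knave, Omar=knight, Ulric=knight}; {Vik=knight, Quinn=knave, Eli=knave, Omar=knight, Ulric=knave}
In every consistent assignment, Omar is a knight.

Omar is a knight.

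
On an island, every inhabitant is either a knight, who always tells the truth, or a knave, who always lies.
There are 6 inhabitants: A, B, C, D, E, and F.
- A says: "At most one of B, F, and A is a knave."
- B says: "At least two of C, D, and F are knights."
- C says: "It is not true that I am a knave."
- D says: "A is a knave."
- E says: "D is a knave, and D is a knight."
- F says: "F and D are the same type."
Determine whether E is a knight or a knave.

Consistent assignments: {A=knave, B=knight, C=knight, D=knight, E=knave, F=knave}; {A=knave, B=knave, C=knave, D=knight, E=knave, F=knave}
In every consistent assignment, E is a knave.

E is a knave.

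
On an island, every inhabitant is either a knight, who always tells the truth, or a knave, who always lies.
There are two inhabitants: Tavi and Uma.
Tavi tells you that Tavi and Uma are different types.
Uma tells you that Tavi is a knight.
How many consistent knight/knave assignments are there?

1

Consistent assignments:
  Tavi=knave, Uma=knave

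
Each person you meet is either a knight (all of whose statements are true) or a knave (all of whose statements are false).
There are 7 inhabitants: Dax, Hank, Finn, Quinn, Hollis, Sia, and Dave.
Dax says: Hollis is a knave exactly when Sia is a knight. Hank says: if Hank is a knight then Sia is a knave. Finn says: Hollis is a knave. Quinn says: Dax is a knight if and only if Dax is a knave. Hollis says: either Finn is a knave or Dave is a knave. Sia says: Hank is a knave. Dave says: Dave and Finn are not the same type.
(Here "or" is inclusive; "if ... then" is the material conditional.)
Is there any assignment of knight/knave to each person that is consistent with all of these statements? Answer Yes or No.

Yes

One consistent assignment: Dax=knight, Hank=knight, Finn=knave, Quinn=knave, Hollis=knight, Sia=knave, Dave=knight.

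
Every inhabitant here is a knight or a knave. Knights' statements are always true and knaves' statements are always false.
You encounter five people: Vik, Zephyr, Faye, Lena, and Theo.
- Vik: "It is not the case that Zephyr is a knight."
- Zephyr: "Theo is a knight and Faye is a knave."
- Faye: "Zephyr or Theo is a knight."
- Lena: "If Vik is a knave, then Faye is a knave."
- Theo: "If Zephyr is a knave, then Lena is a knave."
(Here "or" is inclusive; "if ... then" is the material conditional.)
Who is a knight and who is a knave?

Suppose Vik is a knave. Then Vik's statement "it is not the case that Zephyr is a knight" would have to be false. Checking the 16 ways to assign the others, none is consistent with every speaker.
(For instance, with Zephyr=knave, Faye=knave, Lena=knight, Theo=knave, Vik's claim "it is not the case that Zephyr is a knight" comes out true where it would need to be false.)
So Vik must be a knight, making "it is not the case that Zephyr is a knight" true. Taking Vik=knight, Zephyr=knave, Faye=knave, Lena=knight, Theo=knave, each remaining statement checks out:
  Zephyr (knave): "Theo is a knight and Faye is a knave" — false. ✓
  Faye (knave): "Zephyr or Theo is a knight" — false. ✓
  Lena (knight): "if Vik is a knave, then Faye is a knave" — true. ✓
  Theo (knave): "if Zephyr is a knave, then Lena is a knave" — false. ✓
This is the unique consistent assignment.

Vik is a knight, Zephyr is a knave, Faye is a knave, Lena is a knight, and Theo is a knave.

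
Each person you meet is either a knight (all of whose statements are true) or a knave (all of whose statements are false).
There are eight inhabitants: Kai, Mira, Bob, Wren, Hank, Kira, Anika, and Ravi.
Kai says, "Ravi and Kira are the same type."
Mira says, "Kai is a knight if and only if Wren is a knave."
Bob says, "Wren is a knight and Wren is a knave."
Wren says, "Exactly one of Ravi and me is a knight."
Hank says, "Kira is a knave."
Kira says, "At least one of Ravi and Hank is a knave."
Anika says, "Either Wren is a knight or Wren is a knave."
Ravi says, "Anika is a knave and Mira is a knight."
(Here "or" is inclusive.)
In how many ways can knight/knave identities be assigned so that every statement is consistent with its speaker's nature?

2

Consistent assignments:
  Kai=knave, Mira=knight, Bob=knave, Wren=knight, Hank=knave, Kira=knight, Anika=knight, Ravi=knave
  Kai=knave, Mira=knave, Bob=knave, Wren=knave, Hank=knave, Kira=knight, Anika=knight, Ravi=knave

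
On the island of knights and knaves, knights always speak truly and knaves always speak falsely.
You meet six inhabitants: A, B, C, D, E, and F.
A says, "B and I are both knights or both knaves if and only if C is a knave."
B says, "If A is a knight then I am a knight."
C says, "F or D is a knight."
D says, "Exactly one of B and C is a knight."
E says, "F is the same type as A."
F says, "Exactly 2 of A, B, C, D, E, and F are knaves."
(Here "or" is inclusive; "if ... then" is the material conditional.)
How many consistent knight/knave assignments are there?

1

Consistent assignments:
  A=knight, B=knave, C=knight, D=knight, E=knave, F=knave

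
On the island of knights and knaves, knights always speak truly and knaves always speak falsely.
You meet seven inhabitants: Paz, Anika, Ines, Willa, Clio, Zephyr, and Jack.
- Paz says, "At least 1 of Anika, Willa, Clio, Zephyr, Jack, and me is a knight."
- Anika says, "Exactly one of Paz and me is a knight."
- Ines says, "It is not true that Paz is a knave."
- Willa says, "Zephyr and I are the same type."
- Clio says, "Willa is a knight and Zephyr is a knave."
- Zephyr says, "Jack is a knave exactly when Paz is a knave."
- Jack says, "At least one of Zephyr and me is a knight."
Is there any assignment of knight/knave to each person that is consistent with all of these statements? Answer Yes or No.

No

Checking all 128 assignments, each has at least one speaker whose statement's truth value contradicts their type.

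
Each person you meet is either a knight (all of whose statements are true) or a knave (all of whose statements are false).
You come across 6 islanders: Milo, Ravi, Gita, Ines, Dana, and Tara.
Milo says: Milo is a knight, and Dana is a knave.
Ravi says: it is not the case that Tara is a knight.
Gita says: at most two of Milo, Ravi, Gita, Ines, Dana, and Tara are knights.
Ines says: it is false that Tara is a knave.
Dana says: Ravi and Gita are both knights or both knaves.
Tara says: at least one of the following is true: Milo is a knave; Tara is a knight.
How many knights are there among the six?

3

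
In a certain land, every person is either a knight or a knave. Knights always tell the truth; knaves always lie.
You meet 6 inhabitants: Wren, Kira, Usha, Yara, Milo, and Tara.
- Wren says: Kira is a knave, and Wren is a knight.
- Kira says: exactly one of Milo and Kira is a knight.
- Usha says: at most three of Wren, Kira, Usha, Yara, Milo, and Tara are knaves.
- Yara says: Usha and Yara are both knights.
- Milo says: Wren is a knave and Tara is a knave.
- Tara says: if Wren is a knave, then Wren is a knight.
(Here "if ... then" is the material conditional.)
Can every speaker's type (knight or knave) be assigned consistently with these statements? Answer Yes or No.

Yes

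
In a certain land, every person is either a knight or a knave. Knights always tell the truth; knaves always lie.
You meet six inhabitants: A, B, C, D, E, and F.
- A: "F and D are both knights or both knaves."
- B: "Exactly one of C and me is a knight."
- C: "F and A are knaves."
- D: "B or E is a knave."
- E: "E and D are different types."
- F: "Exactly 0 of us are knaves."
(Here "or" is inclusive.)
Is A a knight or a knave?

A is a knight.

Consistent assignments: {A=knight, B=knight, C=knave, D=knave, E=knight, F=knave}
In every consistent assignment, A is a knight.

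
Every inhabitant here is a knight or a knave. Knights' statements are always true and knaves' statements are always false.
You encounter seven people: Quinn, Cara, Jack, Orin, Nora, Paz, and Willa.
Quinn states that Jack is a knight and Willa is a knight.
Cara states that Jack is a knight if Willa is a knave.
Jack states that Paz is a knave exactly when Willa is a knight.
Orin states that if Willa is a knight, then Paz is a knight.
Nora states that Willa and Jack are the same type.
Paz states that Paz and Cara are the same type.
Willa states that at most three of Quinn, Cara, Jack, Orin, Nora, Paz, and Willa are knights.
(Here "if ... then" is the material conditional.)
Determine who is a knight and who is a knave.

Knights: Cara, Jack, Orin, and Paz. Knaves: Quinn, Nora, and Willa.

Since Quinn is a knave, "Jack is a knight and Willa is a knight" needs to be False, which holds.
Cara is a knight, so "Jack is a knight if Willa is a knave" must be true — and it is.
Jack is a knight; "Paz is a knave exactly when Willa is a knight" is true, as required.
As a knight, Orin's statement "if Willa is a knight, then Paz is a knight" should be true; it is.
Since Nora is a knave, "Willa and Jack are the same type" needs to be False, which holds.
As a knight, Paz's statement "Paz and Cara are the same type" should be true; it is.
As a knave, Willa's statement "at most three of Quinn, Cara, Jack, Orin, Nora, Paz, and Willa are knights" should be False; it is.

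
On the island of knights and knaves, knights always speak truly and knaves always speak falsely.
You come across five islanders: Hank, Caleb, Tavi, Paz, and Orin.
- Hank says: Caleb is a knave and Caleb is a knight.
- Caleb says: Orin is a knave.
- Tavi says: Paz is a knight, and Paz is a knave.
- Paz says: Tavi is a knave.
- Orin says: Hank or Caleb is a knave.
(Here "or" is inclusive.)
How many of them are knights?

2

The unique consistent assignment is Hank=knave, Caleb=knave, Tavi=knave, Paz=knight, Orin=knight.
That has 2 knights.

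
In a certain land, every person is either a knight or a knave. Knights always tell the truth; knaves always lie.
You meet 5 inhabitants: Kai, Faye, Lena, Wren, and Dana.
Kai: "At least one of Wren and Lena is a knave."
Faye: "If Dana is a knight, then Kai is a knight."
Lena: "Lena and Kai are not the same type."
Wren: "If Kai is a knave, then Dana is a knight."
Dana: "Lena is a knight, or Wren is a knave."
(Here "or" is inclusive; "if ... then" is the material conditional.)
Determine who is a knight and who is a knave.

Kai is a knave; "at least one of Wren and Lena is a knave" is false, as required.
Faye is a knave; "if Dana is a knight, then Kai is a knight" is false, as required.
Lena is a knight; "Lena and Kai are not the same type" is true, as required.
Wren is a knight, and the claim "if Kai is a knave, then Dana is a knight" is indeed true.
Dana (knight): "Lena is a knight, or Wren is a knave" — true. ✓

Kai is a knave, Faye is a knave, Lena is a knight, Wren is a knight, and Dana is a knight.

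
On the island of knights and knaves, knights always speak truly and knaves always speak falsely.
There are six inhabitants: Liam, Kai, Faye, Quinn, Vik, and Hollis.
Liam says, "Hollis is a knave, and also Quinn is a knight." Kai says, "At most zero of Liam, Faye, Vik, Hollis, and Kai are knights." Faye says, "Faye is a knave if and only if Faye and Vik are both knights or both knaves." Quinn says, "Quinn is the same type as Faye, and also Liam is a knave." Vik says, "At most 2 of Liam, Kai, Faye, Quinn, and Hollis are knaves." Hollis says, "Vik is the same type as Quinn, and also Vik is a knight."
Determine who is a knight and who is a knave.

Liam is a knave, and the claim "Hollis is a knave, and also Quinn is a knight" is indeed false.
Kai is a knave; "at most zero of Liam, Faye, Vik, Hollis, and Kai are knights" is false, as required.
Faye (knight): "Faye is a knave if and only if Faye and Vik are both knights or both knaves" — true. ✓
Quinn is a knave, so "Quinn is the same type as Faye, and also Liam is a knave" must be false — and it is.
Vik is a knave, and the claim "at most 2 of Liam, Kai, Faye, Quinn, and Hollis are knaves" is indeed false.
Since Hollis is a knave, "Vik is the same type as Quinn, and also Vik is a knight" needs to be false, which holds.

Liam is a knave, Kai is a knave, Faye is a knight, Quinn is a knave, Vik is a knave, and Hollis is a knave.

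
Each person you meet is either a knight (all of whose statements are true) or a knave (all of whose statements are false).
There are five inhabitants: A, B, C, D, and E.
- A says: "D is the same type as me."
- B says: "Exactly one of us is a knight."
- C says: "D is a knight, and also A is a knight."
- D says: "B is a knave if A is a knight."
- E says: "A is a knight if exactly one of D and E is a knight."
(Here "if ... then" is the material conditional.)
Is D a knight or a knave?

D is a knight.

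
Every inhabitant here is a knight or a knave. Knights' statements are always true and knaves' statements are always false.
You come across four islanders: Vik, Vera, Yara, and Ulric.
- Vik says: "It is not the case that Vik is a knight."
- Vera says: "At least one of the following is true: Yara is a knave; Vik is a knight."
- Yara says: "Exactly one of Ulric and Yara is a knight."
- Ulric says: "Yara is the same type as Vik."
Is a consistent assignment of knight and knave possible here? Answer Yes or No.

No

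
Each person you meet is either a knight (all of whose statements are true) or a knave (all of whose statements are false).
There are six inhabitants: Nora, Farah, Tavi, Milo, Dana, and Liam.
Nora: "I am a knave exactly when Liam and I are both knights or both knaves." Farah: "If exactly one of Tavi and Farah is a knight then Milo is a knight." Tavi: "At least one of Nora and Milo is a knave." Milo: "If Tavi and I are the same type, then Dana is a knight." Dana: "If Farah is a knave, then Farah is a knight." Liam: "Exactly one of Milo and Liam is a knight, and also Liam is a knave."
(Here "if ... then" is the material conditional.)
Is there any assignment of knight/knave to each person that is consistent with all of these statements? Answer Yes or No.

No

Checking all 64 assignments, each has at least one speaker whose statement's truth value contradicts their type.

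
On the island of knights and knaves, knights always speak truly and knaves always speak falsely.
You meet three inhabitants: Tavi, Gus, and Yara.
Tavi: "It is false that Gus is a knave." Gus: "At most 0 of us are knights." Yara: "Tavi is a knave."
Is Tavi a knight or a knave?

Tavi is a knave.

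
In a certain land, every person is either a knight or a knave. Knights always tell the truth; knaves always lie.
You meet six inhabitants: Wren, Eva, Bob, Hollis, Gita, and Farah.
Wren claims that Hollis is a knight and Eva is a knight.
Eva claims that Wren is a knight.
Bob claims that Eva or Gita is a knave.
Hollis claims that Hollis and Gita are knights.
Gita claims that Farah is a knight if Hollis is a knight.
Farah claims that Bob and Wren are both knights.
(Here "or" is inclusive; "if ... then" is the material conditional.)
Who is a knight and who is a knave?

Knights: Bob and Gita. Knaves: Wren, Eva, Hollis, and Farah.

Wren is a knave, so "Hollis is a knight and Eva is a knight" must be False — and it is.
Since Eva is a knave, "Wren is a knight" needs to be False, which holds.
Bob (knight): "Eva or Gita is a knave" — True. ✓
Since Hollis is a knave, "Hollis and Gita are knights" needs to be False, which holds.
Gita is a knight; "Farah is a knight if Hollis is a knight" is True, as required.
Farah is a knave, and the claim "Bob and Wren are both knights" is indeed False.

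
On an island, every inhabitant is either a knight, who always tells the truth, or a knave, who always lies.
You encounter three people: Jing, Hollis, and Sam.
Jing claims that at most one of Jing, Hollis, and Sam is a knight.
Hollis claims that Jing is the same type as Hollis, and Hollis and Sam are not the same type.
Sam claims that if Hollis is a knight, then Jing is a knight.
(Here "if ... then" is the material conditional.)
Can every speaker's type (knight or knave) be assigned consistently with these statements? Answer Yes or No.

No

Checking all 8 assignments, each has at least one speaker whose statement's truth value contradicts their type.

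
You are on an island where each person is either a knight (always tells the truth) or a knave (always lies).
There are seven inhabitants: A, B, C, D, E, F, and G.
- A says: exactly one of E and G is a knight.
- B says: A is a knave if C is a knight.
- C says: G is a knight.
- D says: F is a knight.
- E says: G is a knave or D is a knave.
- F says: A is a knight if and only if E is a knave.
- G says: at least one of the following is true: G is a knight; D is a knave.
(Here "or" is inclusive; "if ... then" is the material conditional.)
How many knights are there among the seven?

5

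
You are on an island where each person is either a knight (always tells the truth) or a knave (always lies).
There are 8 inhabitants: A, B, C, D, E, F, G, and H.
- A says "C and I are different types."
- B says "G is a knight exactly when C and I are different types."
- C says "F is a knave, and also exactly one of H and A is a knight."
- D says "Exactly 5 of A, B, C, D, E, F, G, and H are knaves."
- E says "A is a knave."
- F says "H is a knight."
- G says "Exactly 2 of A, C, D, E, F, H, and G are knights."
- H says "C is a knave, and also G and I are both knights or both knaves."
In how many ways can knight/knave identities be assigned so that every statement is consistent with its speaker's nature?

Consistent assignments:
  A=knave, B=knave, C=knave, D=knave, E=knight, F=knave, G=knight, H=knave

1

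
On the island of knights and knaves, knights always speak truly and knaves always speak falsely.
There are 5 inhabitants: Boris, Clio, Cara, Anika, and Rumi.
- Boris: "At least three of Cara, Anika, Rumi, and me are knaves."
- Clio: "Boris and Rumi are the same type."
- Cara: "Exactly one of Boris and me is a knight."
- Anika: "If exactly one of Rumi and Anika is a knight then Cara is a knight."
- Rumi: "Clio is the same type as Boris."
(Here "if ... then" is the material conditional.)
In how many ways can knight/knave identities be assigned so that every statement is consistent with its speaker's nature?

Consistent assignments:
  Boris=knave, Clio=knight, Cara=knight, Anika=knight, Rumi=knave
  Boris=knave, Clio=knave, Cara=knight, Anika=knight, Rumi=knight
  Boris=knave, Clio=knave, Cara=knave, Anika=knight, Rumi=knight

3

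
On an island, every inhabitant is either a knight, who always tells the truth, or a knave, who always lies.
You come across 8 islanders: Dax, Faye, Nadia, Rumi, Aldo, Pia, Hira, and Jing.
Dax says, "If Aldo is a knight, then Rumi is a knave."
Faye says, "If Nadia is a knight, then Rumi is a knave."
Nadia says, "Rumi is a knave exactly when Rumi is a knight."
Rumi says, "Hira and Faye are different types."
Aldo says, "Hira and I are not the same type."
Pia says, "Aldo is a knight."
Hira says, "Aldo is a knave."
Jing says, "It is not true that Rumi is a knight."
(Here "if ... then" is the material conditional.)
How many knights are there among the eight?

4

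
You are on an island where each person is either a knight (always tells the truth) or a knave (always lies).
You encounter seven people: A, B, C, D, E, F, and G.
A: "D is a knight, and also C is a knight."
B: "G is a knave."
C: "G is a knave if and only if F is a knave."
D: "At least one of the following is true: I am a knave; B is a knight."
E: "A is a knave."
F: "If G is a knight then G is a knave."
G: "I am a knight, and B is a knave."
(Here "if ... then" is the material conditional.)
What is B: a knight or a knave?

B is a knight.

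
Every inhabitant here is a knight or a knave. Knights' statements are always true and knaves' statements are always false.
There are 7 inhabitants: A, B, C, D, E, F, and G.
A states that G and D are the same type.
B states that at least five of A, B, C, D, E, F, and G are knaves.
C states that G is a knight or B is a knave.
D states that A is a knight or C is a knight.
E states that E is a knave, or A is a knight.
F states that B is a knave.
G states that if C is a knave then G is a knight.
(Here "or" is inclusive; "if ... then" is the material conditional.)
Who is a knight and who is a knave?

Since A is a knight, "G and D are the same type" needs to be true, which holds.
B (knave): "at least five of A, B, C, D, E, F, and G are knaves" — false. ✓
C is a knight; "G is a knight or B is a knave" is true, as required.
D is a knight; "A is a knight or C is a knight" is true, as required.
As a knight, E's statement "E is a knave, or A is a knight" should be true; it is.
F (knight): "B is a knave" — true. ✓
G is a knight, so "if C is a knave then G is a knight" must be true — and it is.

A is a knight, B is a knave, C is a knight, D is a knight, E is a knight, F is a knight, and G is a knight.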